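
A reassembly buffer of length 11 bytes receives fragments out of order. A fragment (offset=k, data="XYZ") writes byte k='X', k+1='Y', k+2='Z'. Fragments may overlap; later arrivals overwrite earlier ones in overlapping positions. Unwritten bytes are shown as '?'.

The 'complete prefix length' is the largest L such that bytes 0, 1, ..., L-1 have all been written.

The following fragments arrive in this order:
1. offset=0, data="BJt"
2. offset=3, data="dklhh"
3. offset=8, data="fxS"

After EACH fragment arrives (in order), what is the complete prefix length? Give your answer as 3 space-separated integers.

Answer: 3 8 11

Derivation:
Fragment 1: offset=0 data="BJt" -> buffer=BJt???????? -> prefix_len=3
Fragment 2: offset=3 data="dklhh" -> buffer=BJtdklhh??? -> prefix_len=8
Fragment 3: offset=8 data="fxS" -> buffer=BJtdklhhfxS -> prefix_len=11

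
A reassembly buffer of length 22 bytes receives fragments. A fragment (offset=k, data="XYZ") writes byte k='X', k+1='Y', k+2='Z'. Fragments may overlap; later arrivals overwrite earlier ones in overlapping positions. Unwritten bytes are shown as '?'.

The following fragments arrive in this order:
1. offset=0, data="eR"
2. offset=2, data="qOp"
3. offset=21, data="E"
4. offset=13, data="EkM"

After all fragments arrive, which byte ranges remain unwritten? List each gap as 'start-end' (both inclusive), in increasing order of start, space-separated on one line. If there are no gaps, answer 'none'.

Answer: 5-12 16-20

Derivation:
Fragment 1: offset=0 len=2
Fragment 2: offset=2 len=3
Fragment 3: offset=21 len=1
Fragment 4: offset=13 len=3
Gaps: 5-12 16-20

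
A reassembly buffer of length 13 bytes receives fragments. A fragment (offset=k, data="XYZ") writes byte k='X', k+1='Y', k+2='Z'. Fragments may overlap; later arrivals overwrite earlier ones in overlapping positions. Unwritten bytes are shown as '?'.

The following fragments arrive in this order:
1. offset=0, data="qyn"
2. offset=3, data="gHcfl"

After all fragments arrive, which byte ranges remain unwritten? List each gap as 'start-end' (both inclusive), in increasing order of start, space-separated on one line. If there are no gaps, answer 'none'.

Fragment 1: offset=0 len=3
Fragment 2: offset=3 len=5
Gaps: 8-12

Answer: 8-12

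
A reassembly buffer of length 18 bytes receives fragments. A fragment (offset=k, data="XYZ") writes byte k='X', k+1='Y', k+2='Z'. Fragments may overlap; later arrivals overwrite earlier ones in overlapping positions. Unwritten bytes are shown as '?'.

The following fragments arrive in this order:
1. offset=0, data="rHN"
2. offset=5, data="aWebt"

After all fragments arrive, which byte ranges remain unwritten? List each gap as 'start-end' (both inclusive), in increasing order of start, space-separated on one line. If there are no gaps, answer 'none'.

Fragment 1: offset=0 len=3
Fragment 2: offset=5 len=5
Gaps: 3-4 10-17

Answer: 3-4 10-17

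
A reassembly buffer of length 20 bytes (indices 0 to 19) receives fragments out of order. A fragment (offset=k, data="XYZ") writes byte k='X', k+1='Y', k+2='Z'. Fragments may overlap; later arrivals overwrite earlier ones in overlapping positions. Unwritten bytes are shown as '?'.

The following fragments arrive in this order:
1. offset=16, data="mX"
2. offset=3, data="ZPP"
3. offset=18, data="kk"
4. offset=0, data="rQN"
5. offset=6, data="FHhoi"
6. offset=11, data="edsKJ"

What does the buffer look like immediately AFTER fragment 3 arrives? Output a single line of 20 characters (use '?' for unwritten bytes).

Fragment 1: offset=16 data="mX" -> buffer=????????????????mX??
Fragment 2: offset=3 data="ZPP" -> buffer=???ZPP??????????mX??
Fragment 3: offset=18 data="kk" -> buffer=???ZPP??????????mXkk

Answer: ???ZPP??????????mXkk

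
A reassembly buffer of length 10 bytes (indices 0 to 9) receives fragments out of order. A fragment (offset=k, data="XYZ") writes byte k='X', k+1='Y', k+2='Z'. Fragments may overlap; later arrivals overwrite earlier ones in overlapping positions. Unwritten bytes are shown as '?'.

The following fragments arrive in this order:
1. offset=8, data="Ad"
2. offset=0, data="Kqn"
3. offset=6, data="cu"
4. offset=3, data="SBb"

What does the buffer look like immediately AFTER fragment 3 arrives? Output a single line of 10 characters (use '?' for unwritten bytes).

Fragment 1: offset=8 data="Ad" -> buffer=????????Ad
Fragment 2: offset=0 data="Kqn" -> buffer=Kqn?????Ad
Fragment 3: offset=6 data="cu" -> buffer=Kqn???cuAd

Answer: Kqn???cuAd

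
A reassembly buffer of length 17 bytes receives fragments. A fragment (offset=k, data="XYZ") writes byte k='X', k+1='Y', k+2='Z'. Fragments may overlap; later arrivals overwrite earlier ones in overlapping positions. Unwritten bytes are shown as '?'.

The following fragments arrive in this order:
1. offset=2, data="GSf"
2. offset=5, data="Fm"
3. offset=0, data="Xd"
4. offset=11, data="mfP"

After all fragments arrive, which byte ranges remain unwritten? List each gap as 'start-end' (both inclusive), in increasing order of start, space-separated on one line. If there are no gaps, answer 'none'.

Fragment 1: offset=2 len=3
Fragment 2: offset=5 len=2
Fragment 3: offset=0 len=2
Fragment 4: offset=11 len=3
Gaps: 7-10 14-16

Answer: 7-10 14-16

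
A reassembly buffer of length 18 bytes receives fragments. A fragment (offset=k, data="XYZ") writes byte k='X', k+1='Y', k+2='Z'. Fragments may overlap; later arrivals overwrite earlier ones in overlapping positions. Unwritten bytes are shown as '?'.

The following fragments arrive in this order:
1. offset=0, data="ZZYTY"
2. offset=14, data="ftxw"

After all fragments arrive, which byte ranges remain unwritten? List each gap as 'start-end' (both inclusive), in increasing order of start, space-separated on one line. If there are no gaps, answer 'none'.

Answer: 5-13

Derivation:
Fragment 1: offset=0 len=5
Fragment 2: offset=14 len=4
Gaps: 5-13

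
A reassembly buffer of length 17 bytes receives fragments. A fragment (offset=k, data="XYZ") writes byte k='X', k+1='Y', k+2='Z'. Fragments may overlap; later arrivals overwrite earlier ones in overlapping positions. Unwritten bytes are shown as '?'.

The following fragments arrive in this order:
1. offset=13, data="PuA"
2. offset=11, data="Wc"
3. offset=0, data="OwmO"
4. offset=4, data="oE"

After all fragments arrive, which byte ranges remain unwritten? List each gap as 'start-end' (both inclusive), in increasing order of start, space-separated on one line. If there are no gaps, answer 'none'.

Answer: 6-10 16-16

Derivation:
Fragment 1: offset=13 len=3
Fragment 2: offset=11 len=2
Fragment 3: offset=0 len=4
Fragment 4: offset=4 len=2
Gaps: 6-10 16-16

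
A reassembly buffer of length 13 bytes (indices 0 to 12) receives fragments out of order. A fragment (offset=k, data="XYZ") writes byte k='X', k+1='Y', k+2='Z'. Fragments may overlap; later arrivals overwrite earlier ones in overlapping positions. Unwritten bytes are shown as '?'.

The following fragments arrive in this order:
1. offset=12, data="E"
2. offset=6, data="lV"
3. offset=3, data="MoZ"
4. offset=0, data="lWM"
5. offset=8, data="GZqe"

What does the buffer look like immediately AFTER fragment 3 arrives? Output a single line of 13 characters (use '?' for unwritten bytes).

Fragment 1: offset=12 data="E" -> buffer=????????????E
Fragment 2: offset=6 data="lV" -> buffer=??????lV????E
Fragment 3: offset=3 data="MoZ" -> buffer=???MoZlV????E

Answer: ???MoZlV????E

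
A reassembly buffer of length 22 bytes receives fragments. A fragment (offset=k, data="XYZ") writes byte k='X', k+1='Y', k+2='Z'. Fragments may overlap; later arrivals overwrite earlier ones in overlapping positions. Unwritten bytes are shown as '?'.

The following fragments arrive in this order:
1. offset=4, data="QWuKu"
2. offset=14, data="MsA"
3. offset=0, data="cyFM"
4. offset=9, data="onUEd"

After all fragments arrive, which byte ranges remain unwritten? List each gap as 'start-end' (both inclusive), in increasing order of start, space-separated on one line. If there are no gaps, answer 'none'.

Answer: 17-21

Derivation:
Fragment 1: offset=4 len=5
Fragment 2: offset=14 len=3
Fragment 3: offset=0 len=4
Fragment 4: offset=9 len=5
Gaps: 17-21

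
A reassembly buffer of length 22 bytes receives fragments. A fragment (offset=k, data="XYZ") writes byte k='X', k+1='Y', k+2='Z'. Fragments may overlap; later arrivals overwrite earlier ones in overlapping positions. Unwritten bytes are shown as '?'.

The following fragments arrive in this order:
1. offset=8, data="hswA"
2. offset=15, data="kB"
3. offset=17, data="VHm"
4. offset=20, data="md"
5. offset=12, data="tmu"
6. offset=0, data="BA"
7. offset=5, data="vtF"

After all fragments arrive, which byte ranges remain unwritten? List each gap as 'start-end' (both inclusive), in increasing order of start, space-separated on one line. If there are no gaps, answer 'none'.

Fragment 1: offset=8 len=4
Fragment 2: offset=15 len=2
Fragment 3: offset=17 len=3
Fragment 4: offset=20 len=2
Fragment 5: offset=12 len=3
Fragment 6: offset=0 len=2
Fragment 7: offset=5 len=3
Gaps: 2-4

Answer: 2-4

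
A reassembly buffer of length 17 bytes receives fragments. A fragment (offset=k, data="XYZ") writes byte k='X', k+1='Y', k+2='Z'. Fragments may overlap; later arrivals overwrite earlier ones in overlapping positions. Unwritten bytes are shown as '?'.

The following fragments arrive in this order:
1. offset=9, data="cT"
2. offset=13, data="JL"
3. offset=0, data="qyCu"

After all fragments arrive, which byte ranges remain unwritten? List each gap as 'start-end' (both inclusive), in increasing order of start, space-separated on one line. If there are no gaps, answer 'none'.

Answer: 4-8 11-12 15-16

Derivation:
Fragment 1: offset=9 len=2
Fragment 2: offset=13 len=2
Fragment 3: offset=0 len=4
Gaps: 4-8 11-12 15-16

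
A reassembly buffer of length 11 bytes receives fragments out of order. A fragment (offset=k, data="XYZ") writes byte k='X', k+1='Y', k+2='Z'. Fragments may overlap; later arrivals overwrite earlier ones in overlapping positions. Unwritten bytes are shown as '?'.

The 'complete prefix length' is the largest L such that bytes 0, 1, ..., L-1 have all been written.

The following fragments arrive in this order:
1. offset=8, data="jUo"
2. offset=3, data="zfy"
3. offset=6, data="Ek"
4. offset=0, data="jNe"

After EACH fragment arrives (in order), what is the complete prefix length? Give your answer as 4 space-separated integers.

Fragment 1: offset=8 data="jUo" -> buffer=????????jUo -> prefix_len=0
Fragment 2: offset=3 data="zfy" -> buffer=???zfy??jUo -> prefix_len=0
Fragment 3: offset=6 data="Ek" -> buffer=???zfyEkjUo -> prefix_len=0
Fragment 4: offset=0 data="jNe" -> buffer=jNezfyEkjUo -> prefix_len=11

Answer: 0 0 0 11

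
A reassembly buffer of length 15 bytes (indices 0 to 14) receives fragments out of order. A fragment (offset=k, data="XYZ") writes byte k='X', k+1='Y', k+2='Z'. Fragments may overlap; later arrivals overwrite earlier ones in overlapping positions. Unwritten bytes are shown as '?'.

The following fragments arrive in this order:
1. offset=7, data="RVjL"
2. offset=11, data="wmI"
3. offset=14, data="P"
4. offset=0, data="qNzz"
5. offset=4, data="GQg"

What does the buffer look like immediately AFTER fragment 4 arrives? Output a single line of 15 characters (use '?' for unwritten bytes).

Fragment 1: offset=7 data="RVjL" -> buffer=???????RVjL????
Fragment 2: offset=11 data="wmI" -> buffer=???????RVjLwmI?
Fragment 3: offset=14 data="P" -> buffer=???????RVjLwmIP
Fragment 4: offset=0 data="qNzz" -> buffer=qNzz???RVjLwmIP

Answer: qNzz???RVjLwmIP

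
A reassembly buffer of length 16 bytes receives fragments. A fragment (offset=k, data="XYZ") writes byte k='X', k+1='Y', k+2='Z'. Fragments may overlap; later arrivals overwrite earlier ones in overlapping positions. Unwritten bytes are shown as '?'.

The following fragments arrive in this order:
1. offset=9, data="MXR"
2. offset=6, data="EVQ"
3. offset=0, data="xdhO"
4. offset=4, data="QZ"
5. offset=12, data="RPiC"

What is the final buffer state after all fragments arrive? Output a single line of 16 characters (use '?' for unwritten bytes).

Fragment 1: offset=9 data="MXR" -> buffer=?????????MXR????
Fragment 2: offset=6 data="EVQ" -> buffer=??????EVQMXR????
Fragment 3: offset=0 data="xdhO" -> buffer=xdhO??EVQMXR????
Fragment 4: offset=4 data="QZ" -> buffer=xdhOQZEVQMXR????
Fragment 5: offset=12 data="RPiC" -> buffer=xdhOQZEVQMXRRPiC

Answer: xdhOQZEVQMXRRPiC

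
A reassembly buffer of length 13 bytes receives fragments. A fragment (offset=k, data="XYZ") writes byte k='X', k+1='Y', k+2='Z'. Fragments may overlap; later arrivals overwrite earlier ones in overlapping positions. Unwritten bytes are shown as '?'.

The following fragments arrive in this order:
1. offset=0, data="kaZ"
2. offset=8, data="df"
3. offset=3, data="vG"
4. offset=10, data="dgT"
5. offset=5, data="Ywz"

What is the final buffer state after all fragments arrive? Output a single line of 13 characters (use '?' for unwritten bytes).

Answer: kaZvGYwzdfdgT

Derivation:
Fragment 1: offset=0 data="kaZ" -> buffer=kaZ??????????
Fragment 2: offset=8 data="df" -> buffer=kaZ?????df???
Fragment 3: offset=3 data="vG" -> buffer=kaZvG???df???
Fragment 4: offset=10 data="dgT" -> buffer=kaZvG???dfdgT
Fragment 5: offset=5 data="Ywz" -> buffer=kaZvGYwzdfdgT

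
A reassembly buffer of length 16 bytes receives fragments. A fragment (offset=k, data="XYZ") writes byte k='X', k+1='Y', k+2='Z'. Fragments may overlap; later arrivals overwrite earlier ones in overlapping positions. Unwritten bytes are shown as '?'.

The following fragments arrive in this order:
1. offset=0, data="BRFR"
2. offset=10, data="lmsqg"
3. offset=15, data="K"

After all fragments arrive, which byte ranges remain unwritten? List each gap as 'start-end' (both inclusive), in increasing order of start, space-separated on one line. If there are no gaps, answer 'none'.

Answer: 4-9

Derivation:
Fragment 1: offset=0 len=4
Fragment 2: offset=10 len=5
Fragment 3: offset=15 len=1
Gaps: 4-9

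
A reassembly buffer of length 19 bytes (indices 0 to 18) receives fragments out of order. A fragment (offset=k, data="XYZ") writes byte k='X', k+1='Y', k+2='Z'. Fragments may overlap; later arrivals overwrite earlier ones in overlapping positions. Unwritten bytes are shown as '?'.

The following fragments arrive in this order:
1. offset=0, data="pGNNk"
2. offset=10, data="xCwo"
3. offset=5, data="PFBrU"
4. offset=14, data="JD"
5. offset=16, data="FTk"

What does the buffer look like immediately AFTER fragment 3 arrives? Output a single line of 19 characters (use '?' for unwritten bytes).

Answer: pGNNkPFBrUxCwo?????

Derivation:
Fragment 1: offset=0 data="pGNNk" -> buffer=pGNNk??????????????
Fragment 2: offset=10 data="xCwo" -> buffer=pGNNk?????xCwo?????
Fragment 3: offset=5 data="PFBrU" -> buffer=pGNNkPFBrUxCwo?????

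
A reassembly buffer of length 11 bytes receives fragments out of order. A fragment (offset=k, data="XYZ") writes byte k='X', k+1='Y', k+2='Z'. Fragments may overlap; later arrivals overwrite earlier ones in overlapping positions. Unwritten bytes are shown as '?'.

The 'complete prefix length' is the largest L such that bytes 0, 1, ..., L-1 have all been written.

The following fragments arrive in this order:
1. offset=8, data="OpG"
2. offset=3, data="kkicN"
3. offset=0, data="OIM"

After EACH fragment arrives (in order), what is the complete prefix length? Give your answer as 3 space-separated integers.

Answer: 0 0 11

Derivation:
Fragment 1: offset=8 data="OpG" -> buffer=????????OpG -> prefix_len=0
Fragment 2: offset=3 data="kkicN" -> buffer=???kkicNOpG -> prefix_len=0
Fragment 3: offset=0 data="OIM" -> buffer=OIMkkicNOpG -> prefix_len=11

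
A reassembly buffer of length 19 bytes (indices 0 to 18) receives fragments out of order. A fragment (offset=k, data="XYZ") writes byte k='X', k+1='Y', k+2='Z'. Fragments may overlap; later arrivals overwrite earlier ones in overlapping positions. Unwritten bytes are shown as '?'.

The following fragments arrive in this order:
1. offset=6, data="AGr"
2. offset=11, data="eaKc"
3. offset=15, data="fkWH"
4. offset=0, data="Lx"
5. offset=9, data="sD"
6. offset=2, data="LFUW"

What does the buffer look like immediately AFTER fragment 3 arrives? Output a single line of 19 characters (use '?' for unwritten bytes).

Answer: ??????AGr??eaKcfkWH

Derivation:
Fragment 1: offset=6 data="AGr" -> buffer=??????AGr??????????
Fragment 2: offset=11 data="eaKc" -> buffer=??????AGr??eaKc????
Fragment 3: offset=15 data="fkWH" -> buffer=??????AGr??eaKcfkWH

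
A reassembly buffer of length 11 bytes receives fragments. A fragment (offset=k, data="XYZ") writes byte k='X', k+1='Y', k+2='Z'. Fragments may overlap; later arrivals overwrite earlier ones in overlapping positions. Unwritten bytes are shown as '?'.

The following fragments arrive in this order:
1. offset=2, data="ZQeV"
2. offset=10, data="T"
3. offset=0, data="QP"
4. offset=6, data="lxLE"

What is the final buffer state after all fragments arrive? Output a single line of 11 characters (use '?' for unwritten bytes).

Answer: QPZQeVlxLET

Derivation:
Fragment 1: offset=2 data="ZQeV" -> buffer=??ZQeV?????
Fragment 2: offset=10 data="T" -> buffer=??ZQeV????T
Fragment 3: offset=0 data="QP" -> buffer=QPZQeV????T
Fragment 4: offset=6 data="lxLE" -> buffer=QPZQeVlxLET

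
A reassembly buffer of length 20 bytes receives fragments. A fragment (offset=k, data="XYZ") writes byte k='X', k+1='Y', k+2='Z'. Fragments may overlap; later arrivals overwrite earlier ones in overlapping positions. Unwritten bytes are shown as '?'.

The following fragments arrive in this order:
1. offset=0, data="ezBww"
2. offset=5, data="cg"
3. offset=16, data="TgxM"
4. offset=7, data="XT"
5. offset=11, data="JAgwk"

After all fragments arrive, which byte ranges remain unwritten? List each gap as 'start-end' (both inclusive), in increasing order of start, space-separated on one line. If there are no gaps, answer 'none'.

Fragment 1: offset=0 len=5
Fragment 2: offset=5 len=2
Fragment 3: offset=16 len=4
Fragment 4: offset=7 len=2
Fragment 5: offset=11 len=5
Gaps: 9-10

Answer: 9-10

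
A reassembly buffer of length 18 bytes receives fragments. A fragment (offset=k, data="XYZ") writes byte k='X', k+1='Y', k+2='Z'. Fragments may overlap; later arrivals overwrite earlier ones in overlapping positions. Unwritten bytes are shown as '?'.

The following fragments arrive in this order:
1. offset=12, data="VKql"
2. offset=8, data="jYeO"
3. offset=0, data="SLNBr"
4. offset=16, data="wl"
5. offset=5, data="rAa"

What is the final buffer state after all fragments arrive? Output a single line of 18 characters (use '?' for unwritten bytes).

Answer: SLNBrrAajYeOVKqlwl

Derivation:
Fragment 1: offset=12 data="VKql" -> buffer=????????????VKql??
Fragment 2: offset=8 data="jYeO" -> buffer=????????jYeOVKql??
Fragment 3: offset=0 data="SLNBr" -> buffer=SLNBr???jYeOVKql??
Fragment 4: offset=16 data="wl" -> buffer=SLNBr???jYeOVKqlwl
Fragment 5: offset=5 data="rAa" -> buffer=SLNBrrAajYeOVKqlwl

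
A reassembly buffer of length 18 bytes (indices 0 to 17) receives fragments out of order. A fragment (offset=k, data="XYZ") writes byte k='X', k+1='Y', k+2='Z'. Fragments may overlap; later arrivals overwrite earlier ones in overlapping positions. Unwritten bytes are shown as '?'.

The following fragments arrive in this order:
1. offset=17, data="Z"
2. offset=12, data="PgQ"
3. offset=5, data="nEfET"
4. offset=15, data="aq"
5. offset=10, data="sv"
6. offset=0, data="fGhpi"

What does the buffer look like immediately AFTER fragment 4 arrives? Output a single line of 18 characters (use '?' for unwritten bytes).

Answer: ?????nEfET??PgQaqZ

Derivation:
Fragment 1: offset=17 data="Z" -> buffer=?????????????????Z
Fragment 2: offset=12 data="PgQ" -> buffer=????????????PgQ??Z
Fragment 3: offset=5 data="nEfET" -> buffer=?????nEfET??PgQ??Z
Fragment 4: offset=15 data="aq" -> buffer=?????nEfET??PgQaqZ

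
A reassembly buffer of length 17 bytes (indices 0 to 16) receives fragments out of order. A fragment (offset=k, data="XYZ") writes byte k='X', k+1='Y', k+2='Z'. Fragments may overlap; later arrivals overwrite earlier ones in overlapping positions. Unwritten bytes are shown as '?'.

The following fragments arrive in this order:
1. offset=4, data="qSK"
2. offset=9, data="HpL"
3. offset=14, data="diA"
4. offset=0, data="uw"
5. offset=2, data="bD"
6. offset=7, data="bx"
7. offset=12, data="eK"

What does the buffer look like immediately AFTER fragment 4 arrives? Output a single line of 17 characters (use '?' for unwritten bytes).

Fragment 1: offset=4 data="qSK" -> buffer=????qSK??????????
Fragment 2: offset=9 data="HpL" -> buffer=????qSK??HpL?????
Fragment 3: offset=14 data="diA" -> buffer=????qSK??HpL??diA
Fragment 4: offset=0 data="uw" -> buffer=uw??qSK??HpL??diA

Answer: uw??qSK??HpL??diA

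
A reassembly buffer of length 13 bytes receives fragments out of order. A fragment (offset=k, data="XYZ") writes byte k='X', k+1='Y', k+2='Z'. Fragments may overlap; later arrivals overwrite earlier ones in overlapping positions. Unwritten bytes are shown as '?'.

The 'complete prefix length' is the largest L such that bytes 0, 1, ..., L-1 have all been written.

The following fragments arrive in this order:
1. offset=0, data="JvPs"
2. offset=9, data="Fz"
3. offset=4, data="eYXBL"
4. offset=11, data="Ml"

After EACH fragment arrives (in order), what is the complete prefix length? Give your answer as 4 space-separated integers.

Fragment 1: offset=0 data="JvPs" -> buffer=JvPs????????? -> prefix_len=4
Fragment 2: offset=9 data="Fz" -> buffer=JvPs?????Fz?? -> prefix_len=4
Fragment 3: offset=4 data="eYXBL" -> buffer=JvPseYXBLFz?? -> prefix_len=11
Fragment 4: offset=11 data="Ml" -> buffer=JvPseYXBLFzMl -> prefix_len=13

Answer: 4 4 11 13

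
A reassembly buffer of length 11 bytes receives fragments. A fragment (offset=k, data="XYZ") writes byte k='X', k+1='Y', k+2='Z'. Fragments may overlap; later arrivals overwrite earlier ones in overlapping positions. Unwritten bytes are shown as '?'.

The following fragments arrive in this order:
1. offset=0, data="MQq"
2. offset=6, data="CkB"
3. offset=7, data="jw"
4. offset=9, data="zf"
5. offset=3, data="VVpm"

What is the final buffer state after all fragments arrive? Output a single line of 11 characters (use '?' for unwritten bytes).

Fragment 1: offset=0 data="MQq" -> buffer=MQq????????
Fragment 2: offset=6 data="CkB" -> buffer=MQq???CkB??
Fragment 3: offset=7 data="jw" -> buffer=MQq???Cjw??
Fragment 4: offset=9 data="zf" -> buffer=MQq???Cjwzf
Fragment 5: offset=3 data="VVpm" -> buffer=MQqVVpmjwzf

Answer: MQqVVpmjwzf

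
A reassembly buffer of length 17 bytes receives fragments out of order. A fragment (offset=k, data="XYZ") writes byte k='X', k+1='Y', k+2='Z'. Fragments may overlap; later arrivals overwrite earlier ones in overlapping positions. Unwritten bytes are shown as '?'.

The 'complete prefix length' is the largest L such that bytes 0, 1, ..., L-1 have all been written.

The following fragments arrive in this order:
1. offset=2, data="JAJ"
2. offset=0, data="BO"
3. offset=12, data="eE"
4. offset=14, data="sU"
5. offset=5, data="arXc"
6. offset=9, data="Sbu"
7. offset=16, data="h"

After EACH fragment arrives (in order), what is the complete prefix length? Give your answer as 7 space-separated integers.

Answer: 0 5 5 5 9 16 17

Derivation:
Fragment 1: offset=2 data="JAJ" -> buffer=??JAJ???????????? -> prefix_len=0
Fragment 2: offset=0 data="BO" -> buffer=BOJAJ???????????? -> prefix_len=5
Fragment 3: offset=12 data="eE" -> buffer=BOJAJ???????eE??? -> prefix_len=5
Fragment 4: offset=14 data="sU" -> buffer=BOJAJ???????eEsU? -> prefix_len=5
Fragment 5: offset=5 data="arXc" -> buffer=BOJAJarXc???eEsU? -> prefix_len=9
Fragment 6: offset=9 data="Sbu" -> buffer=BOJAJarXcSbueEsU? -> prefix_len=16
Fragment 7: offset=16 data="h" -> buffer=BOJAJarXcSbueEsUh -> prefix_len=17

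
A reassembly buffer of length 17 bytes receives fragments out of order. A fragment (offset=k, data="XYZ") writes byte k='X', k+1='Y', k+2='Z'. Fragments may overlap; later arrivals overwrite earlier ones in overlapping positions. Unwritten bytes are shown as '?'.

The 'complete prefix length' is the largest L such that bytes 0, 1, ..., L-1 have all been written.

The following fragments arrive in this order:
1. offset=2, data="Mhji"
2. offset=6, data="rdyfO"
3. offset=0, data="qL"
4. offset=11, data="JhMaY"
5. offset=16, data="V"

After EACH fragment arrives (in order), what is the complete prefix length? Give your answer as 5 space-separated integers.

Answer: 0 0 11 16 17

Derivation:
Fragment 1: offset=2 data="Mhji" -> buffer=??Mhji??????????? -> prefix_len=0
Fragment 2: offset=6 data="rdyfO" -> buffer=??MhjirdyfO?????? -> prefix_len=0
Fragment 3: offset=0 data="qL" -> buffer=qLMhjirdyfO?????? -> prefix_len=11
Fragment 4: offset=11 data="JhMaY" -> buffer=qLMhjirdyfOJhMaY? -> prefix_len=16
Fragment 5: offset=16 data="V" -> buffer=qLMhjirdyfOJhMaYV -> prefix_len=17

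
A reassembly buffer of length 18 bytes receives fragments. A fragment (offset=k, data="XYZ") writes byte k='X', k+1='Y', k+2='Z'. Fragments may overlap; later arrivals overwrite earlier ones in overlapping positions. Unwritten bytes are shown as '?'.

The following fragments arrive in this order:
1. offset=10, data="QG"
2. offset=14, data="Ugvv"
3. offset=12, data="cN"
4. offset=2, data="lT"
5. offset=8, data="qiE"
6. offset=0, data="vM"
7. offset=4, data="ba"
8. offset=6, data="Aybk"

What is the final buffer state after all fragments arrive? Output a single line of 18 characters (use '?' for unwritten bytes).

Fragment 1: offset=10 data="QG" -> buffer=??????????QG??????
Fragment 2: offset=14 data="Ugvv" -> buffer=??????????QG??Ugvv
Fragment 3: offset=12 data="cN" -> buffer=??????????QGcNUgvv
Fragment 4: offset=2 data="lT" -> buffer=??lT??????QGcNUgvv
Fragment 5: offset=8 data="qiE" -> buffer=??lT????qiEGcNUgvv
Fragment 6: offset=0 data="vM" -> buffer=vMlT????qiEGcNUgvv
Fragment 7: offset=4 data="ba" -> buffer=vMlTba??qiEGcNUgvv
Fragment 8: offset=6 data="Aybk" -> buffer=vMlTbaAybkEGcNUgvv

Answer: vMlTbaAybkEGcNUgvv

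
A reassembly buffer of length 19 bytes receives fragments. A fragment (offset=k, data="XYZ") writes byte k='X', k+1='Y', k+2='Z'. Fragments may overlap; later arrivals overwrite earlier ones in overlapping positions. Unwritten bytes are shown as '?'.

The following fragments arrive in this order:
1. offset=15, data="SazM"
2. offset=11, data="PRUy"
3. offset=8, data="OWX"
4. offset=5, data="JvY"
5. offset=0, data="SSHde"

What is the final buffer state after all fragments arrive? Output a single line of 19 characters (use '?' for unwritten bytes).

Answer: SSHdeJvYOWXPRUySazM

Derivation:
Fragment 1: offset=15 data="SazM" -> buffer=???????????????SazM
Fragment 2: offset=11 data="PRUy" -> buffer=???????????PRUySazM
Fragment 3: offset=8 data="OWX" -> buffer=????????OWXPRUySazM
Fragment 4: offset=5 data="JvY" -> buffer=?????JvYOWXPRUySazM
Fragment 5: offset=0 data="SSHde" -> buffer=SSHdeJvYOWXPRUySazM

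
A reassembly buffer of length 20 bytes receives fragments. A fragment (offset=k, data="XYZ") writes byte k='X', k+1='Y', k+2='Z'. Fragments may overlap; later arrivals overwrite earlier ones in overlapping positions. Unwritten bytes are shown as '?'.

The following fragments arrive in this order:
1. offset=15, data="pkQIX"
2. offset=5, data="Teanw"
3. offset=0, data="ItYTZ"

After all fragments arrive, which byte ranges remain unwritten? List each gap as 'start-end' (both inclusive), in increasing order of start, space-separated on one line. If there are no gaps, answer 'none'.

Answer: 10-14

Derivation:
Fragment 1: offset=15 len=5
Fragment 2: offset=5 len=5
Fragment 3: offset=0 len=5
Gaps: 10-14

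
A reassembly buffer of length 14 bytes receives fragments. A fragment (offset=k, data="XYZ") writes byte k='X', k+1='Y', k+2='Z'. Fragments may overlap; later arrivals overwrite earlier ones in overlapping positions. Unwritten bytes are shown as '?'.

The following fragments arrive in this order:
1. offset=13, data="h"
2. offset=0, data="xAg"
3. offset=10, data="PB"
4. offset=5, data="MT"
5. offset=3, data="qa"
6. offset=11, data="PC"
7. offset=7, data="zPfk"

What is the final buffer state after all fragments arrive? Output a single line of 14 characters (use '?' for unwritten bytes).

Answer: xAgqaMTzPfkPCh

Derivation:
Fragment 1: offset=13 data="h" -> buffer=?????????????h
Fragment 2: offset=0 data="xAg" -> buffer=xAg??????????h
Fragment 3: offset=10 data="PB" -> buffer=xAg???????PB?h
Fragment 4: offset=5 data="MT" -> buffer=xAg??MT???PB?h
Fragment 5: offset=3 data="qa" -> buffer=xAgqaMT???PB?h
Fragment 6: offset=11 data="PC" -> buffer=xAgqaMT???PPCh
Fragment 7: offset=7 data="zPfk" -> buffer=xAgqaMTzPfkPCh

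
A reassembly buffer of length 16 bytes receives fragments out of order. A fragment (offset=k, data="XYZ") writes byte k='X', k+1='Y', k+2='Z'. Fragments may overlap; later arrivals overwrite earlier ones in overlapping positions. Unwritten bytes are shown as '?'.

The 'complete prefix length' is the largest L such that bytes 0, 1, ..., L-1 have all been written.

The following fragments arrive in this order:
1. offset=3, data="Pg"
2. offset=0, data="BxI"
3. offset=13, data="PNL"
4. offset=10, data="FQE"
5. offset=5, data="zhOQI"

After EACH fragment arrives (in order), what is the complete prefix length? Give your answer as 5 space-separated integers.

Fragment 1: offset=3 data="Pg" -> buffer=???Pg??????????? -> prefix_len=0
Fragment 2: offset=0 data="BxI" -> buffer=BxIPg??????????? -> prefix_len=5
Fragment 3: offset=13 data="PNL" -> buffer=BxIPg????????PNL -> prefix_len=5
Fragment 4: offset=10 data="FQE" -> buffer=BxIPg?????FQEPNL -> prefix_len=5
Fragment 5: offset=5 data="zhOQI" -> buffer=BxIPgzhOQIFQEPNL -> prefix_len=16

Answer: 0 5 5 5 16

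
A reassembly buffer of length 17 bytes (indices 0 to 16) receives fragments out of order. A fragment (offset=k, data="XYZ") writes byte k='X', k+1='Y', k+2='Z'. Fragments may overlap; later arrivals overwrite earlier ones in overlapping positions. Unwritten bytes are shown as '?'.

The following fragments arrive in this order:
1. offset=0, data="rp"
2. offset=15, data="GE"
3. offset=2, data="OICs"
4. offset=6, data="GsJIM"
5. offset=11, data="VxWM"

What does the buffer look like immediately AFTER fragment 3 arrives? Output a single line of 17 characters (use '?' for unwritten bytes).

Fragment 1: offset=0 data="rp" -> buffer=rp???????????????
Fragment 2: offset=15 data="GE" -> buffer=rp?????????????GE
Fragment 3: offset=2 data="OICs" -> buffer=rpOICs?????????GE

Answer: rpOICs?????????GE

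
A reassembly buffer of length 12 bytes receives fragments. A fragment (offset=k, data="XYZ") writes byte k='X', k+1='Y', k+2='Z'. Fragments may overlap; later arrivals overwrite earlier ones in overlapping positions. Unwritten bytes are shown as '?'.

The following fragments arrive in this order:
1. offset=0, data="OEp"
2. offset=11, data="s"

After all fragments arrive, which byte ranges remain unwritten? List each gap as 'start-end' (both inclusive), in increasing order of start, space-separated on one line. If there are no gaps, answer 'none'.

Fragment 1: offset=0 len=3
Fragment 2: offset=11 len=1
Gaps: 3-10

Answer: 3-10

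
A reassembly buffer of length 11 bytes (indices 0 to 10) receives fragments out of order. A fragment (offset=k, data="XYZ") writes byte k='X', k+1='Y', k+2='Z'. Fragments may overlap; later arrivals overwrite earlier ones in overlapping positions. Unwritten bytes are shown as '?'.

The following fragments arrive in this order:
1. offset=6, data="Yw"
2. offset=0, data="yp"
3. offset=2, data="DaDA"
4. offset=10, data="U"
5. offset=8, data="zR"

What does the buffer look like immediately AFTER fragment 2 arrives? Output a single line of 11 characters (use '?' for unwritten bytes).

Answer: yp????Yw???

Derivation:
Fragment 1: offset=6 data="Yw" -> buffer=??????Yw???
Fragment 2: offset=0 data="yp" -> buffer=yp????Yw???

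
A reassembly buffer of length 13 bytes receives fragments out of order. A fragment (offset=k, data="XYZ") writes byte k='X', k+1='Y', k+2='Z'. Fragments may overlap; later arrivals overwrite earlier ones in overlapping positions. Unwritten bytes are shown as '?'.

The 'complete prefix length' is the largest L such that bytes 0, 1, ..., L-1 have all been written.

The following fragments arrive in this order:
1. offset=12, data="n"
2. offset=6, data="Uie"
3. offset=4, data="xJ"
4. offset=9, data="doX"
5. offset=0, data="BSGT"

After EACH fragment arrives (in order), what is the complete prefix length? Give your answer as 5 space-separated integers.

Answer: 0 0 0 0 13

Derivation:
Fragment 1: offset=12 data="n" -> buffer=????????????n -> prefix_len=0
Fragment 2: offset=6 data="Uie" -> buffer=??????Uie???n -> prefix_len=0
Fragment 3: offset=4 data="xJ" -> buffer=????xJUie???n -> prefix_len=0
Fragment 4: offset=9 data="doX" -> buffer=????xJUiedoXn -> prefix_len=0
Fragment 5: offset=0 data="BSGT" -> buffer=BSGTxJUiedoXn -> prefix_len=13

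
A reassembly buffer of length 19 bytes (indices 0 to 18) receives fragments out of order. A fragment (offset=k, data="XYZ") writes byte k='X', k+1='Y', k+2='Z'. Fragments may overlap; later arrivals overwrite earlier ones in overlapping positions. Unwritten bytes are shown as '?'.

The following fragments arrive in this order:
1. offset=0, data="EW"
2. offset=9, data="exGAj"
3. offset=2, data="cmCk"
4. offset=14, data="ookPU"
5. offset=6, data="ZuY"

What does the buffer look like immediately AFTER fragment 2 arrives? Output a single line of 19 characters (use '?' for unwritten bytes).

Answer: EW???????exGAj?????

Derivation:
Fragment 1: offset=0 data="EW" -> buffer=EW?????????????????
Fragment 2: offset=9 data="exGAj" -> buffer=EW???????exGAj?????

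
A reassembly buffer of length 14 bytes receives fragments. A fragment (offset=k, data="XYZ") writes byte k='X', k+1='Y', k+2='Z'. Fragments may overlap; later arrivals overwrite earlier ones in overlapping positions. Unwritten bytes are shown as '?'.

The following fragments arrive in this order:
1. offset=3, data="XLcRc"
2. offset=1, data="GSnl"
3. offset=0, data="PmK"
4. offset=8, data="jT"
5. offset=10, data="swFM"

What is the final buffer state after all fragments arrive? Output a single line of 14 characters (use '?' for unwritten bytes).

Fragment 1: offset=3 data="XLcRc" -> buffer=???XLcRc??????
Fragment 2: offset=1 data="GSnl" -> buffer=?GSnlcRc??????
Fragment 3: offset=0 data="PmK" -> buffer=PmKnlcRc??????
Fragment 4: offset=8 data="jT" -> buffer=PmKnlcRcjT????
Fragment 5: offset=10 data="swFM" -> buffer=PmKnlcRcjTswFM

Answer: PmKnlcRcjTswFM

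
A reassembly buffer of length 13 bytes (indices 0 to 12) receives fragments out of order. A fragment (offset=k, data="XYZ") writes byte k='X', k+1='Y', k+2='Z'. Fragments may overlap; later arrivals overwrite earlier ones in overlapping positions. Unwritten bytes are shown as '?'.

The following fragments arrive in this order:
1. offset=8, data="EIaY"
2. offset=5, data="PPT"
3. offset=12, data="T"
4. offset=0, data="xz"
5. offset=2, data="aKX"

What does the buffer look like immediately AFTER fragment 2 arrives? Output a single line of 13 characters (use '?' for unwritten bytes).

Answer: ?????PPTEIaY?

Derivation:
Fragment 1: offset=8 data="EIaY" -> buffer=????????EIaY?
Fragment 2: offset=5 data="PPT" -> buffer=?????PPTEIaY?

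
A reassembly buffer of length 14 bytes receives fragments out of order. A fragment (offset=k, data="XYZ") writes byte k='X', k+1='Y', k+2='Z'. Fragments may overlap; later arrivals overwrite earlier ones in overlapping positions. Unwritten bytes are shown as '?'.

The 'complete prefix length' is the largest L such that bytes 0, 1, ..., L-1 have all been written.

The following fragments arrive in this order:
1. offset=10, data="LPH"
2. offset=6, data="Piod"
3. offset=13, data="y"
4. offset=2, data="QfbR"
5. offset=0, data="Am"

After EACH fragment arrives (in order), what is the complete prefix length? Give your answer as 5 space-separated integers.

Answer: 0 0 0 0 14

Derivation:
Fragment 1: offset=10 data="LPH" -> buffer=??????????LPH? -> prefix_len=0
Fragment 2: offset=6 data="Piod" -> buffer=??????PiodLPH? -> prefix_len=0
Fragment 3: offset=13 data="y" -> buffer=??????PiodLPHy -> prefix_len=0
Fragment 4: offset=2 data="QfbR" -> buffer=??QfbRPiodLPHy -> prefix_len=0
Fragment 5: offset=0 data="Am" -> buffer=AmQfbRPiodLPHy -> prefix_len=14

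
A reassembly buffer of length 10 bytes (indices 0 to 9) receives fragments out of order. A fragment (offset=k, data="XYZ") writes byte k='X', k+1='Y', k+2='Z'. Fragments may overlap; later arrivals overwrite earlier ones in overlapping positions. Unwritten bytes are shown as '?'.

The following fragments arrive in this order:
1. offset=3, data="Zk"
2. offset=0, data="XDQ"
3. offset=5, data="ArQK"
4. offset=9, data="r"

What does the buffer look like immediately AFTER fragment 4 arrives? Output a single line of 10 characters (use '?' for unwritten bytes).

Answer: XDQZkArQKr

Derivation:
Fragment 1: offset=3 data="Zk" -> buffer=???Zk?????
Fragment 2: offset=0 data="XDQ" -> buffer=XDQZk?????
Fragment 3: offset=5 data="ArQK" -> buffer=XDQZkArQK?
Fragment 4: offset=9 data="r" -> buffer=XDQZkArQKr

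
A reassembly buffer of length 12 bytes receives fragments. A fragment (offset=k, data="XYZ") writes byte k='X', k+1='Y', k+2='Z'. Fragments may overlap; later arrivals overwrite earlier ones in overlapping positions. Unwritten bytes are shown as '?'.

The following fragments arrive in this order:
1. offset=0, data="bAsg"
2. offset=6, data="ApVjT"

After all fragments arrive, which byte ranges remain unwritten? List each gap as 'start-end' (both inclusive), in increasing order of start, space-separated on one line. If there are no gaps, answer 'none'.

Answer: 4-5 11-11

Derivation:
Fragment 1: offset=0 len=4
Fragment 2: offset=6 len=5
Gaps: 4-5 11-11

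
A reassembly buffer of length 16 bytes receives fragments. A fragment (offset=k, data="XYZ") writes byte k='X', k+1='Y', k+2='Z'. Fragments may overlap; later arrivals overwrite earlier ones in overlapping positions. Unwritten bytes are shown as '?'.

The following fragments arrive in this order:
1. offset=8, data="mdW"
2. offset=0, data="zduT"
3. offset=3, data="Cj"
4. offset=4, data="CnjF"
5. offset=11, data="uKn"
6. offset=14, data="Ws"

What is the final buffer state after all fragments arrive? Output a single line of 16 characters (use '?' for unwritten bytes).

Answer: zduCCnjFmdWuKnWs

Derivation:
Fragment 1: offset=8 data="mdW" -> buffer=????????mdW?????
Fragment 2: offset=0 data="zduT" -> buffer=zduT????mdW?????
Fragment 3: offset=3 data="Cj" -> buffer=zduCj???mdW?????
Fragment 4: offset=4 data="CnjF" -> buffer=zduCCnjFmdW?????
Fragment 5: offset=11 data="uKn" -> buffer=zduCCnjFmdWuKn??
Fragment 6: offset=14 data="Ws" -> buffer=zduCCnjFmdWuKnWs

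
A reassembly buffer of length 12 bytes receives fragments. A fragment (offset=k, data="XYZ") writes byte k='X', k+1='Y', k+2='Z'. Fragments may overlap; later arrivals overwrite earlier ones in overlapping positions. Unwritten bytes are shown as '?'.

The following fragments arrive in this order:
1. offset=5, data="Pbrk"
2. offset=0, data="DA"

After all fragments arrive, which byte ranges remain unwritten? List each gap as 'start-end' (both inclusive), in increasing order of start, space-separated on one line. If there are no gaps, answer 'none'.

Answer: 2-4 9-11

Derivation:
Fragment 1: offset=5 len=4
Fragment 2: offset=0 len=2
Gaps: 2-4 9-11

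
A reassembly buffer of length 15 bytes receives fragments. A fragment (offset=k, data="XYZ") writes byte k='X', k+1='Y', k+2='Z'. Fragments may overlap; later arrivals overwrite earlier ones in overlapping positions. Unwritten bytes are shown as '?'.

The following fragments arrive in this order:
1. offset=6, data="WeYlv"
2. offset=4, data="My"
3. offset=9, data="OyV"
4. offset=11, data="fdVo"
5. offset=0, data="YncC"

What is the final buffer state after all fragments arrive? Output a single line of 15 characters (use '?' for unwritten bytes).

Fragment 1: offset=6 data="WeYlv" -> buffer=??????WeYlv????
Fragment 2: offset=4 data="My" -> buffer=????MyWeYlv????
Fragment 3: offset=9 data="OyV" -> buffer=????MyWeYOyV???
Fragment 4: offset=11 data="fdVo" -> buffer=????MyWeYOyfdVo
Fragment 5: offset=0 data="YncC" -> buffer=YncCMyWeYOyfdVo

Answer: YncCMyWeYOyfdVo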